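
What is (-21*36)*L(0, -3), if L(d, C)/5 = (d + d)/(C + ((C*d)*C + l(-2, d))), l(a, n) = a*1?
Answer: 0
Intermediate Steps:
l(a, n) = a
L(d, C) = 10*d/(-2 + C + d*C²) (L(d, C) = 5*((d + d)/(C + ((C*d)*C - 2))) = 5*((2*d)/(C + (d*C² - 2))) = 5*((2*d)/(C + (-2 + d*C²))) = 5*((2*d)/(-2 + C + d*C²)) = 5*(2*d/(-2 + C + d*C²)) = 10*d/(-2 + C + d*C²))
(-21*36)*L(0, -3) = (-21*36)*(10*0/(-2 - 3 + 0*(-3)²)) = -7560*0/(-2 - 3 + 0*9) = -7560*0/(-2 - 3 + 0) = -7560*0/(-5) = -7560*0*(-1)/5 = -756*0 = 0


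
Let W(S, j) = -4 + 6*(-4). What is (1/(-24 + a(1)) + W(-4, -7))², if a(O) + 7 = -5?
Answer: 1018081/1296 ≈ 785.56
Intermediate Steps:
W(S, j) = -28 (W(S, j) = -4 - 24 = -28)
a(O) = -12 (a(O) = -7 - 5 = -12)
(1/(-24 + a(1)) + W(-4, -7))² = (1/(-24 - 12) - 28)² = (1/(-36) - 28)² = (-1/36 - 28)² = (-1009/36)² = 1018081/1296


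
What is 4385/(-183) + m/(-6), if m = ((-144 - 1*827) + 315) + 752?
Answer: -7313/183 ≈ -39.962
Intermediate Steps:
m = 96 (m = ((-144 - 827) + 315) + 752 = (-971 + 315) + 752 = -656 + 752 = 96)
4385/(-183) + m/(-6) = 4385/(-183) + 96/(-6) = 4385*(-1/183) + 96*(-1/6) = -4385/183 - 16 = -7313/183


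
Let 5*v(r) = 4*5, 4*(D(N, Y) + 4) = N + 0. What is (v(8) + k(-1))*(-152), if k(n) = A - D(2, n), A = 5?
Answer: -1900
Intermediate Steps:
D(N, Y) = -4 + N/4 (D(N, Y) = -4 + (N + 0)/4 = -4 + N/4)
k(n) = 17/2 (k(n) = 5 - (-4 + (¼)*2) = 5 - (-4 + ½) = 5 - 1*(-7/2) = 5 + 7/2 = 17/2)
v(r) = 4 (v(r) = (4*5)/5 = (⅕)*20 = 4)
(v(8) + k(-1))*(-152) = (4 + 17/2)*(-152) = (25/2)*(-152) = -1900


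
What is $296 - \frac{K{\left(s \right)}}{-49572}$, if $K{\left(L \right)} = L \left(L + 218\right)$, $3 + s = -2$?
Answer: $\frac{4890749}{16524} \approx 295.98$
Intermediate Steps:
$s = -5$ ($s = -3 - 2 = -5$)
$K{\left(L \right)} = L \left(218 + L\right)$
$296 - \frac{K{\left(s \right)}}{-49572} = 296 - \frac{\left(-5\right) \left(218 - 5\right)}{-49572} = 296 - \left(-5\right) 213 \left(- \frac{1}{49572}\right) = 296 - \left(-1065\right) \left(- \frac{1}{49572}\right) = 296 - \frac{355}{16524} = \frac{4890749}{16524}$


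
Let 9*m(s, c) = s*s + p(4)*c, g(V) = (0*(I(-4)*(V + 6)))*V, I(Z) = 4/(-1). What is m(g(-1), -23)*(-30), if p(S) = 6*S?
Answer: 1840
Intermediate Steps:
I(Z) = -4 (I(Z) = 4*(-1) = -4)
g(V) = 0 (g(V) = (0*(-4*(V + 6)))*V = (0*(-4*(6 + V)))*V = (0*(-24 - 4*V))*V = 0*V = 0)
m(s, c) = s²/9 + 8*c/3 (m(s, c) = (s*s + (6*4)*c)/9 = (s² + 24*c)/9 = s²/9 + 8*c/3)
m(g(-1), -23)*(-30) = ((⅑)*0² + (8/3)*(-23))*(-30) = ((⅑)*0 - 184/3)*(-30) = (0 - 184/3)*(-30) = -184/3*(-30) = 1840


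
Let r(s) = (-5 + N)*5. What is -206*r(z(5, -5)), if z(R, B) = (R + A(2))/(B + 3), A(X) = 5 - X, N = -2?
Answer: 7210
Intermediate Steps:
z(R, B) = (3 + R)/(3 + B) (z(R, B) = (R + (5 - 1*2))/(B + 3) = (R + (5 - 2))/(3 + B) = (R + 3)/(3 + B) = (3 + R)/(3 + B))
r(s) = -35 (r(s) = (-5 - 2)*5 = -7*5 = -35)
-206*r(z(5, -5)) = -206*(-35) = 7210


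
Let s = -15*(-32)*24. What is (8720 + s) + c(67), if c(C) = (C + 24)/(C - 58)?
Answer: 182251/9 ≈ 20250.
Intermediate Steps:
s = 11520 (s = 480*24 = 11520)
c(C) = (24 + C)/(-58 + C)
(8720 + s) + c(67) = (8720 + 11520) + (24 + 67)/(-58 + 67) = 20240 + 91/9 = 182251/9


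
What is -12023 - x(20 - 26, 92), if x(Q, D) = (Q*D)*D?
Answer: 38761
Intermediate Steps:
x(Q, D) = Q*D² (x(Q, D) = (D*Q)*D = Q*D²)
-12023 - x(20 - 26, 92) = -12023 - (20 - 26)*92² = -12023 - (-6)*8464 = -12023 - 1*(-50784) = -12023 + 50784 = 38761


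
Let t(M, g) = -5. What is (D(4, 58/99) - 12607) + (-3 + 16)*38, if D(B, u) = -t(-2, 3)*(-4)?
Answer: -12133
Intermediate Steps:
D(B, u) = -20 (D(B, u) = -1*(-5)*(-4) = 5*(-4) = -20)
(D(4, 58/99) - 12607) + (-3 + 16)*38 = (-20 - 12607) + (-3 + 16)*38 = -12627 + 13*38 = -12627 + 494 = -12133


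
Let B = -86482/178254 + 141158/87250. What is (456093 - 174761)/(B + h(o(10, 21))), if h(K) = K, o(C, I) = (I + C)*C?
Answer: 546932670639750/604867686079 ≈ 904.22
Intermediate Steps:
o(C, I) = C*(C + I) (o(C, I) = (C + I)*C = C*(C + I))
B = 4404105908/3888165375 (B = -86482*1/178254 + 141158*(1/87250) = -43241/89127 + 70579/43625 = 4404105908/3888165375 ≈ 1.1327)
(456093 - 174761)/(B + h(o(10, 21))) = (456093 - 174761)/(4404105908/3888165375 + 10*(10 + 21)) = 281332/(4404105908/3888165375 + 10*31) = 281332/(4404105908/3888165375 + 310) = 281332/(1209735372158/3888165375) = 281332*(3888165375/1209735372158) = 546932670639750/604867686079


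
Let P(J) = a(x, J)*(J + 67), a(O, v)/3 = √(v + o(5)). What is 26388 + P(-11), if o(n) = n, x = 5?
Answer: 26388 + 168*I*√6 ≈ 26388.0 + 411.51*I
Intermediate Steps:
a(O, v) = 3*√(5 + v) (a(O, v) = 3*√(v + 5) = 3*√(5 + v))
P(J) = 3*√(5 + J)*(67 + J) (P(J) = (3*√(5 + J))*(J + 67) = (3*√(5 + J))*(67 + J) = 3*√(5 + J)*(67 + J))
26388 + P(-11) = 26388 + 3*√(5 - 11)*(67 - 11) = 26388 + 3*√(-6)*56 = 26388 + 3*(I*√6)*56 = 26388 + 168*I*√6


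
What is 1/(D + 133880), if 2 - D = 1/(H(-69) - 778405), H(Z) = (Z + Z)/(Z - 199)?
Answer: 104306201/13964722802416 ≈ 7.4693e-6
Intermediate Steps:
H(Z) = 2*Z/(-199 + Z) (H(Z) = (2*Z)/(-199 + Z) = 2*Z/(-199 + Z))
D = 208612536/104306201 (D = 2 - 1/(2*(-69)/(-199 - 69) - 778405) = 2 - 1/(2*(-69)/(-268) - 778405) = 2 - 1/(2*(-69)*(-1/268) - 778405) = 2 - 1/(69/134 - 778405) = 2 - 1/(-104306201/134) = 2 - 1*(-134/104306201) = 2 + 134/104306201 = 208612536/104306201 ≈ 2.0000)
1/(D + 133880) = 1/(208612536/104306201 + 133880) = 1/(13964722802416/104306201) = 104306201/13964722802416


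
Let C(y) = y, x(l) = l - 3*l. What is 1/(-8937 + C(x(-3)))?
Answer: -1/8931 ≈ -0.00011197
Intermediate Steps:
x(l) = -2*l
1/(-8937 + C(x(-3))) = 1/(-8937 - 2*(-3)) = 1/(-8937 + 6) = 1/(-8931) = -1/8931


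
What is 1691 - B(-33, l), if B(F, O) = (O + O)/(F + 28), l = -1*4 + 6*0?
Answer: 8447/5 ≈ 1689.4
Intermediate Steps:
l = -4 (l = -4 + 0 = -4)
B(F, O) = 2*O/(28 + F) (B(F, O) = (2*O)/(28 + F) = 2*O/(28 + F))
1691 - B(-33, l) = 1691 - 2*(-4)/(28 - 33) = 1691 - 2*(-4)/(-5) = 1691 - 2*(-4)*(-1)/5 = 1691 - 1*8/5 = 1691 - 8/5 = 8447/5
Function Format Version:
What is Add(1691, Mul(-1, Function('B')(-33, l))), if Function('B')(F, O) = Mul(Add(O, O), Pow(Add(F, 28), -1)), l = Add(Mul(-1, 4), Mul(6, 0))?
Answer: Rational(8447, 5) ≈ 1689.4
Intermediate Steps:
l = -4 (l = Add(-4, 0) = -4)
Function('B')(F, O) = Mul(2, O, Pow(Add(28, F), -1)) (Function('B')(F, O) = Mul(Mul(2, O), Pow(Add(28, F), -1)) = Mul(2, O, Pow(Add(28, F), -1)))
Add(1691, Mul(-1, Function('B')(-33, l))) = Add(1691, Mul(-1, Mul(2, -4, Pow(Add(28, -33), -1)))) = Add(1691, Mul(-1, Mul(2, -4, Pow(-5, -1)))) = Add(1691, Mul(-1, Mul(2, -4, Rational(-1, 5)))) = Add(1691, Mul(-1, Rational(8, 5))) = Add(1691, Rational(-8, 5)) = Rational(8447, 5)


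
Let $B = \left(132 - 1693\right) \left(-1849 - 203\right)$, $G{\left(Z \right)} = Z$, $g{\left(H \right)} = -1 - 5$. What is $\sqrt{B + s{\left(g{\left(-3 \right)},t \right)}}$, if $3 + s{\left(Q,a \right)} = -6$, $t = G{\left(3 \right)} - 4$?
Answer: $3 \sqrt{355907} \approx 1789.7$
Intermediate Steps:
$g{\left(H \right)} = -6$
$B = 3203172$ ($B = \left(-1561\right) \left(-2052\right) = 3203172$)
$t = -1$ ($t = 3 - 4 = -1$)
$s{\left(Q,a \right)} = -9$ ($s{\left(Q,a \right)} = -3 - 6 = -9$)
$\sqrt{B + s{\left(g{\left(-3 \right)},t \right)}} = \sqrt{3203172 - 9} = \sqrt{3203163} = 3 \sqrt{355907}$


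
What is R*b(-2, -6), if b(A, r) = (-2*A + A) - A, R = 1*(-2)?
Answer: -8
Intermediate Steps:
R = -2
b(A, r) = -2*A (b(A, r) = -A - A = -2*A)
R*b(-2, -6) = -(-4)*(-2) = -2*4 = -8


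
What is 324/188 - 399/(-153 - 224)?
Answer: 49290/17719 ≈ 2.7818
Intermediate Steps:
324/188 - 399/(-153 - 224) = 324*(1/188) - 399/(-377) = 81/47 - 399*(-1/377) = 81/47 + 399/377 = 49290/17719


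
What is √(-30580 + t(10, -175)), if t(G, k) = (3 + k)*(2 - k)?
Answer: 4*I*√3814 ≈ 247.03*I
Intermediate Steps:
t(G, k) = (2 - k)*(3 + k)
√(-30580 + t(10, -175)) = √(-30580 + (6 - 1*(-175) - 1*(-175)²)) = √(-30580 + (6 + 175 - 1*30625)) = √(-30580 + (6 + 175 - 30625)) = √(-30580 - 30444) = √(-61024) = 4*I*√3814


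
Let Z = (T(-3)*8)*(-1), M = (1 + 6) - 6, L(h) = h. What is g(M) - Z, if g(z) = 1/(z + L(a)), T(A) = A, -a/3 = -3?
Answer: -239/10 ≈ -23.900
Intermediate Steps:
a = 9 (a = -3*(-3) = 9)
M = 1 (M = 7 - 6 = 1)
g(z) = 1/(9 + z) (g(z) = 1/(z + 9) = 1/(9 + z))
Z = 24 (Z = -3*8*(-1) = -24*(-1) = 24)
g(M) - Z = 1/(9 + 1) - 1*24 = 1/10 - 24 = -239/10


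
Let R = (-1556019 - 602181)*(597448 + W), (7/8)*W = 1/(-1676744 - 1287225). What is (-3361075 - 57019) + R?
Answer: -26752516968044748802/20747783 ≈ -1.2894e+12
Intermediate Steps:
W = -8/20747783 (W = 8/(7*(-1676744 - 1287225)) = (8/7)/(-2963969) = (8/7)*(-1/2963969) = -8/20747783 ≈ -3.8558e-7)
R = -26752446050172163200/20747783 (R = (-1556019 - 602181)*(597448 - 8/20747783) = -2158200*12395721457776/20747783 = -26752446050172163200/20747783 ≈ -1.2894e+12)
(-3361075 - 57019) + R = (-3361075 - 57019) - 26752446050172163200/20747783 = -3418094 - 26752446050172163200/20747783 = -26752516968044748802/20747783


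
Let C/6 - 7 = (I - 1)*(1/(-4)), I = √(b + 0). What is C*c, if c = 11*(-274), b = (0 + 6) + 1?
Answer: -131109 + 4521*√7 ≈ -1.1915e+5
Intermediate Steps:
b = 7 (b = 6 + 1 = 7)
c = -3014
I = √7 (I = √(7 + 0) = √7 ≈ 2.6458)
C = 87/2 - 3*√7/2 (C = 42 + 6*((√7 - 1)*(1/(-4))) = 42 + 6*((-1 + √7)*(1*(-¼))) = 42 + 6*((-1 + √7)*(-¼)) = 42 + 6*(¼ - √7/4) = 42 + (3/2 - 3*√7/2) = 87/2 - 3*√7/2 ≈ 39.531)
C*c = (87/2 - 3*√7/2)*(-3014) = -131109 + 4521*√7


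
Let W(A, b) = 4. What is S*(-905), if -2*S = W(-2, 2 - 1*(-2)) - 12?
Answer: -3620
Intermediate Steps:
S = 4 (S = -(4 - 12)/2 = -½*(-8) = 4)
S*(-905) = 4*(-905) = -3620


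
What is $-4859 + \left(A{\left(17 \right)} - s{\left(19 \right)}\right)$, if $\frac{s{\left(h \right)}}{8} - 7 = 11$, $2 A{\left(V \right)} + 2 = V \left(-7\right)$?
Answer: $- \frac{10127}{2} \approx -5063.5$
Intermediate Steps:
$A{\left(V \right)} = -1 - \frac{7 V}{2}$ ($A{\left(V \right)} = -1 + \frac{V \left(-7\right)}{2} = -1 + \frac{\left(-7\right) V}{2} = -1 - \frac{7 V}{2}$)
$s{\left(h \right)} = 144$ ($s{\left(h \right)} = 56 + 8 \cdot 11 = 56 + 88 = 144$)
$-4859 + \left(A{\left(17 \right)} - s{\left(19 \right)}\right) = -4859 - \frac{409}{2} = - \frac{10127}{2}$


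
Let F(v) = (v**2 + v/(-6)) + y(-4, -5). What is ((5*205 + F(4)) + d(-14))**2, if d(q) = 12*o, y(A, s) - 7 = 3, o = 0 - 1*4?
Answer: 9042049/9 ≈ 1.0047e+6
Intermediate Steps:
o = -4 (o = 0 - 4 = -4)
y(A, s) = 10 (y(A, s) = 7 + 3 = 10)
d(q) = -48 (d(q) = 12*(-4) = -48)
F(v) = 10 + v**2 - v/6 (F(v) = (v**2 + v/(-6)) + 10 = (v**2 - v/6) + 10 = 10 + v**2 - v/6)
((5*205 + F(4)) + d(-14))**2 = ((5*205 + (10 + 4**2 - 1/6*4)) - 48)**2 = ((1025 + (10 + 16 - 2/3)) - 48)**2 = ((1025 + 76/3) - 48)**2 = (3151/3 - 48)**2 = (3007/3)**2 = 9042049/9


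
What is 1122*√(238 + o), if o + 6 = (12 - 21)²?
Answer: 1122*√313 ≈ 19850.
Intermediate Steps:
o = 75 (o = -6 + (12 - 21)² = -6 + (-9)² = -6 + 81 = 75)
1122*√(238 + o) = 1122*√(238 + 75) = 1122*√313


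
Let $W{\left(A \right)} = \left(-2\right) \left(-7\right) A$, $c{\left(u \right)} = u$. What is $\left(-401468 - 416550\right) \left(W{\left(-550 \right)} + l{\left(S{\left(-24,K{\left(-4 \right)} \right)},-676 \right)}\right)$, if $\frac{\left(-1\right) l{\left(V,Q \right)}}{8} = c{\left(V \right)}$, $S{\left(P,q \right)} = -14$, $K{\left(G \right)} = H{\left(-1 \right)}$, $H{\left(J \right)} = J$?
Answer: $6207120584$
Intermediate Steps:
$K{\left(G \right)} = -1$
$W{\left(A \right)} = 14 A$
$l{\left(V,Q \right)} = - 8 V$
$\left(-401468 - 416550\right) \left(W{\left(-550 \right)} + l{\left(S{\left(-24,K{\left(-4 \right)} \right)},-676 \right)}\right) = \left(-401468 - 416550\right) \left(14 \left(-550\right) - -112\right) = - 818018 \left(-7700 + 112\right) = \left(-818018\right) \left(-7588\right) = 6207120584$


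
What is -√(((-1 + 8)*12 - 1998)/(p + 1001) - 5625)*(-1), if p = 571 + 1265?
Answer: I*√45278630643/2837 ≈ 75.005*I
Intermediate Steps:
p = 1836
-√(((-1 + 8)*12 - 1998)/(p + 1001) - 5625)*(-1) = -√(((-1 + 8)*12 - 1998)/(1836 + 1001) - 5625)*(-1) = -√((7*12 - 1998)/2837 - 5625)*(-1) = -√((84 - 1998)*(1/2837) - 5625)*(-1) = -√(-1914*1/2837 - 5625)*(-1) = -√(-1914/2837 - 5625)*(-1) = -√(-15960039/2837)*(-1) = -I*√45278630643/2837*(-1) = I*√45278630643/2837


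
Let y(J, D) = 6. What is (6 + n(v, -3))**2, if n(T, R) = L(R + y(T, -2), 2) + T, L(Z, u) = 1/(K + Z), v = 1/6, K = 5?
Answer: 22801/576 ≈ 39.585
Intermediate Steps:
v = 1/6 ≈ 0.16667
L(Z, u) = 1/(5 + Z)
n(T, R) = T + 1/(11 + R) (n(T, R) = 1/(5 + (R + 6)) + T = 1/(5 + (6 + R)) + T = 1/(11 + R) + T = T + 1/(11 + R))
(6 + n(v, -3))**2 = (6 + (1 + (11 - 3)/6)/(11 - 3))**2 = (6 + (1 + (1/6)*8)/8)**2 = (6 + (1 + 4/3)/8)**2 = (6 + (1/8)*(7/3))**2 = (6 + 7/24)**2 = (151/24)**2 = 22801/576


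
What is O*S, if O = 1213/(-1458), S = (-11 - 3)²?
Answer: -118874/729 ≈ -163.06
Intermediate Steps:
S = 196 (S = (-14)² = 196)
O = -1213/1458 (O = 1213*(-1/1458) = -1213/1458 ≈ -0.83196)
O*S = -1213/1458*196 = -118874/729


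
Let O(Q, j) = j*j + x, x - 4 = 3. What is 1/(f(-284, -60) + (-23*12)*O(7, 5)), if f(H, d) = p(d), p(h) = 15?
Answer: -1/8817 ≈ -0.00011342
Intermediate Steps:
x = 7 (x = 4 + 3 = 7)
O(Q, j) = 7 + j² (O(Q, j) = j*j + 7 = j² + 7 = 7 + j²)
f(H, d) = 15
1/(f(-284, -60) + (-23*12)*O(7, 5)) = 1/(15 + (-23*12)*(7 + 5²)) = 1/(15 - 276*(7 + 25)) = 1/(15 - 276*32) = 1/(15 - 8832) = 1/(-8817) = -1/8817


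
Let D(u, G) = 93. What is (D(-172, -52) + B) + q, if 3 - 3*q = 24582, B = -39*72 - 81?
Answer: -10989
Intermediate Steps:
B = -2889 (B = -2808 - 81 = -2889)
q = -8193 (q = 1 - 1/3*24582 = 1 - 8194 = -8193)
(D(-172, -52) + B) + q = (93 - 2889) - 8193 = -2796 - 8193 = -10989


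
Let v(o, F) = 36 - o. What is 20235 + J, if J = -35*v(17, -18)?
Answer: 19570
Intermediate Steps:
J = -665 (J = -35*(36 - 1*17) = -35*(36 - 17) = -35*19 = -665)
20235 + J = 20235 - 665 = 19570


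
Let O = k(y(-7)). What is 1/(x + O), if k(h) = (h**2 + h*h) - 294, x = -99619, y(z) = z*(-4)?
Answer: -1/98345 ≈ -1.0168e-5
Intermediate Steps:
y(z) = -4*z
k(h) = -294 + 2*h**2 (k(h) = (h**2 + h**2) - 294 = 2*h**2 - 294 = -294 + 2*h**2)
O = 1274 (O = -294 + 2*(-4*(-7))**2 = -294 + 2*28**2 = -294 + 2*784 = -294 + 1568 = 1274)
1/(x + O) = 1/(-99619 + 1274) = 1/(-98345) = -1/98345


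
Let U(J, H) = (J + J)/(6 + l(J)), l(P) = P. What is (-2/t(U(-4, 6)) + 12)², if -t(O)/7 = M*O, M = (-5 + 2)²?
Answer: 2283121/15876 ≈ 143.81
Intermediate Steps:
M = 9 (M = (-3)² = 9)
U(J, H) = 2*J/(6 + J) (U(J, H) = (J + J)/(6 + J) = (2*J)/(6 + J) = 2*J/(6 + J))
t(O) = -63*O
(-2/t(U(-4, 6)) + 12)² = (-2/((-126*(-4)/(6 - 4))) + 12)² = (-2/((-126*(-4)/2)) + 12)² = (-2/((-63*(-4))) + 12)² = (-2/252 + 12)² = (-2*1/252 + 12)² = (-1/126 + 12)² = (1511/126)² = 2283121/15876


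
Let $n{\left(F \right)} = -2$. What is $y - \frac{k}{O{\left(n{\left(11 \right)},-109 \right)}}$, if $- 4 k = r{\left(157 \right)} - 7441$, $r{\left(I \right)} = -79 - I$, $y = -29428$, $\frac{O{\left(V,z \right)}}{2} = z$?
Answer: $- \frac{25653539}{872} \approx -29419.0$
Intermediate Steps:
$O{\left(V,z \right)} = 2 z$
$k = \frac{7677}{4}$ ($k = - \frac{\left(-79 - 157\right) - 7441}{4} = - \frac{-236 - 7441}{4} = \left(- \frac{1}{4}\right) \left(-7677\right) = \frac{7677}{4} \approx 1919.3$)
$y - \frac{k}{O{\left(n{\left(11 \right)},-109 \right)}} = -29428 - \frac{7677}{4 \cdot 2 \left(-109\right)} = -29428 - \frac{7677}{4 \left(-218\right)} = -29428 - \frac{7677}{4} \left(- \frac{1}{218}\right) = -29428 - - \frac{7677}{872} = -29428 + \frac{7677}{872} = - \frac{25653539}{872}$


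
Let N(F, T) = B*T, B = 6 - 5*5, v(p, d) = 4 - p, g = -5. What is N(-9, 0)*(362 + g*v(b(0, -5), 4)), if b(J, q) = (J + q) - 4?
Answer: 0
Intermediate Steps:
b(J, q) = -4 + J + q
B = -19 (B = 6 - 25 = -19)
N(F, T) = -19*T
N(-9, 0)*(362 + g*v(b(0, -5), 4)) = (-19*0)*(362 - 5*(4 - (-4 + 0 - 5))) = 0*(362 - 5*(4 - 1*(-9))) = 0*(362 - 5*(4 + 9)) = 0*(362 - 5*13) = 0*(362 - 65) = 0*297 = 0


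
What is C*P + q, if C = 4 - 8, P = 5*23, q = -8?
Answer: -468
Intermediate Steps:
P = 115
C = -4
C*P + q = -4*115 - 8 = -460 - 8 = -468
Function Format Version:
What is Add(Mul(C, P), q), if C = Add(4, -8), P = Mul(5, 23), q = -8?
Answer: -468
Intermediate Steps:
P = 115
C = -4
Add(Mul(C, P), q) = Add(Mul(-4, 115), -8) = Add(-460, -8) = -468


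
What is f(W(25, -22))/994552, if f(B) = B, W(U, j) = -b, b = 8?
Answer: -1/124319 ≈ -8.0438e-6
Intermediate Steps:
W(U, j) = -8 (W(U, j) = -1*8 = -8)
f(W(25, -22))/994552 = -8/994552 = -8*1/994552 = -1/124319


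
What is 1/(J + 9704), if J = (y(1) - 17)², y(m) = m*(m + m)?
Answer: 1/9929 ≈ 0.00010072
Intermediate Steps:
y(m) = 2*m² (y(m) = m*(2*m) = 2*m²)
J = 225 (J = (2*1² - 17)² = (2*1 - 17)² = (2 - 17)² = (-15)² = 225)
1/(J + 9704) = 1/(225 + 9704) = 1/9929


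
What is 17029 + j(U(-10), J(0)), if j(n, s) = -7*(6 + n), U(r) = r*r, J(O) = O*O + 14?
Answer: 16287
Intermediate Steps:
J(O) = 14 + O**2 (J(O) = O**2 + 14 = 14 + O**2)
U(r) = r**2
j(n, s) = -42 - 7*n
17029 + j(U(-10), J(0)) = 17029 + (-42 - 7*(-10)**2) = 17029 + (-42 - 7*100) = 17029 + (-42 - 700) = 17029 - 742 = 16287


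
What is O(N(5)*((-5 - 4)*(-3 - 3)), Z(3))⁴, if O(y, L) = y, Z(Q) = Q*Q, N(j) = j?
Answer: 5314410000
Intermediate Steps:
Z(Q) = Q²
O(N(5)*((-5 - 4)*(-3 - 3)), Z(3))⁴ = (5*((-5 - 4)*(-3 - 3)))⁴ = (5*(-9*(-6)))⁴ = (5*54)⁴ = 270⁴ = 5314410000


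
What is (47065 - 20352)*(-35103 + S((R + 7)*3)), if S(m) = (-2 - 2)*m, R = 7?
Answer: -942194223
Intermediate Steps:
S(m) = -4*m
(47065 - 20352)*(-35103 + S((R + 7)*3)) = (47065 - 20352)*(-35103 - 4*(7 + 7)*3) = 26713*(-35103 - 56*3) = 26713*(-35103 - 4*42) = 26713*(-35103 - 168) = 26713*(-35271) = -942194223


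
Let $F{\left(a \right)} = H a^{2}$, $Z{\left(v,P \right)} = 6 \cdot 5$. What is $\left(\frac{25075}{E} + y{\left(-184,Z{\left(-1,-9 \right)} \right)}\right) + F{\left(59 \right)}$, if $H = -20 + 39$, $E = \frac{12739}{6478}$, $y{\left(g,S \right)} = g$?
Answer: $\frac{1002636595}{12739} \approx 78706.0$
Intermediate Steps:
$Z{\left(v,P \right)} = 30$
$E = \frac{12739}{6478}$ ($E = 12739 \cdot \frac{1}{6478} = \frac{12739}{6478} \approx 1.9665$)
$H = 19$
$F{\left(a \right)} = 19 a^{2}$
$\left(\frac{25075}{E} + y{\left(-184,Z{\left(-1,-9 \right)} \right)}\right) + F{\left(59 \right)} = \left(\frac{25075}{\frac{12739}{6478}} - 184\right) + 19 \cdot 59^{2} = \left(25075 \cdot \frac{6478}{12739} - 184\right) + 19 \cdot 3481 = \left(\frac{162435850}{12739} - 184\right) + 66139 = \frac{160091874}{12739} + 66139 = \frac{1002636595}{12739}$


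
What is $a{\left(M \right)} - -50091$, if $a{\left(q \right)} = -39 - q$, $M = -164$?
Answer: $50216$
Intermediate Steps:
$a{\left(M \right)} - -50091 = \left(-39 - -164\right) - -50091 = \left(-39 + 164\right) + 50091 = 125 + 50091 = 50216$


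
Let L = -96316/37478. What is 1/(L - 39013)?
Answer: -18739/731112765 ≈ -2.5631e-5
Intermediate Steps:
L = -48158/18739 (L = -96316*1/37478 = -48158/18739 ≈ -2.5699)
1/(L - 39013) = 1/(-48158/18739 - 39013) = 1/(-731112765/18739) = -18739/731112765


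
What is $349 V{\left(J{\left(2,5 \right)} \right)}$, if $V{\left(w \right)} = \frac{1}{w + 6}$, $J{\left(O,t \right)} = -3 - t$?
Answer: $- \frac{349}{2} \approx -174.5$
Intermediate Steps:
$V{\left(w \right)} = \frac{1}{6 + w}$
$349 V{\left(J{\left(2,5 \right)} \right)} = \frac{349}{6 - 8} = \frac{349}{-2} = 349 \left(- \frac{1}{2}\right) = - \frac{349}{2}$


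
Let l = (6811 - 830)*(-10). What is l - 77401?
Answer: -137211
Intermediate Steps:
l = -59810 (l = 5981*(-10) = -59810)
l - 77401 = -59810 - 77401 = -137211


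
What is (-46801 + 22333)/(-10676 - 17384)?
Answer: 6117/7015 ≈ 0.87199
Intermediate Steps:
(-46801 + 22333)/(-10676 - 17384) = -24468/(-28060) = -24468*(-1/28060) = 6117/7015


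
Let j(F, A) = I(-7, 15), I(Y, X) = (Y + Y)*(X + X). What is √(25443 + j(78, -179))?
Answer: √25023 ≈ 158.19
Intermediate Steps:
I(Y, X) = 4*X*Y (I(Y, X) = (2*Y)*(2*X) = 4*X*Y)
j(F, A) = -420 (j(F, A) = 4*15*(-7) = -420)
√(25443 + j(78, -179)) = √(25443 - 420) = √25023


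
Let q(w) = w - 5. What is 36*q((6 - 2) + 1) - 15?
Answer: -15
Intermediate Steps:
q(w) = -5 + w
36*q((6 - 2) + 1) - 15 = 36*(-5 + ((6 - 2) + 1)) - 15 = 36*(-5 + (4 + 1)) - 15 = 36*(-5 + 5) - 15 = 36*0 - 15 = 0 - 15 = -15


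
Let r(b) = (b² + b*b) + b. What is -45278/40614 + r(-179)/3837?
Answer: 403604126/25972653 ≈ 15.540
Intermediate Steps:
r(b) = b + 2*b² (r(b) = (b² + b²) + b = 2*b² + b = b + 2*b²)
-45278/40614 + r(-179)/3837 = -45278/40614 - 179*(1 + 2*(-179))/3837 = -45278*1/40614 - 179*(1 - 358)*(1/3837) = -22639/20307 - 179*(-357)*(1/3837) = -22639/20307 + 63903*(1/3837) = -22639/20307 + 21301/1279 = 403604126/25972653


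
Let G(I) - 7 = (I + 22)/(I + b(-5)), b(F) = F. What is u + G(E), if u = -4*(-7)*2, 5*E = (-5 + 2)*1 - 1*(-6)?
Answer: 1273/22 ≈ 57.864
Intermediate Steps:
E = 3/5 (E = ((-5 + 2)*1 - 1*(-6))/5 = (-3*1 + 6)/5 = (-3 + 6)/5 = (1/5)*3 = 3/5 ≈ 0.60000)
G(I) = 7 + (22 + I)/(-5 + I) (G(I) = 7 + (I + 22)/(I - 5) = 7 + (22 + I)/(-5 + I))
u = 56 (u = 28*2 = 56)
u + G(E) = 56 + (-13 + 8*(3/5))/(-5 + 3/5) = 56 + (-13 + 24/5)/(-22/5) = 56 - 5/22*(-41/5) = 56 + 41/22 = 1273/22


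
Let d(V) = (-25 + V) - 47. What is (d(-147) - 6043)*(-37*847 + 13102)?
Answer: 114200094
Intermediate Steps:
d(V) = -72 + V
(d(-147) - 6043)*(-37*847 + 13102) = ((-72 - 147) - 6043)*(-37*847 + 13102) = (-219 - 6043)*(-31339 + 13102) = -6262*(-18237) = 114200094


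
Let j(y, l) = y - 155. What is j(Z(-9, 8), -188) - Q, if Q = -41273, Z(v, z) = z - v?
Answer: 41135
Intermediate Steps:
j(y, l) = -155 + y
j(Z(-9, 8), -188) - Q = (-155 + (8 - 1*(-9))) - 1*(-41273) = (-155 + (8 + 9)) + 41273 = (-155 + 17) + 41273 = -138 + 41273 = 41135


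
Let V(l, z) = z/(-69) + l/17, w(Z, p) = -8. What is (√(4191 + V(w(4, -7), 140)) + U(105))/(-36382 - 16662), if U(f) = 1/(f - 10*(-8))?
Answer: -1/9813140 - √5763079203/62220612 ≈ -0.0012202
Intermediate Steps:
V(l, z) = -z/69 + l/17 (V(l, z) = z*(-1/69) + l*(1/17) = -z/69 + l/17)
U(f) = 1/(80 + f) (U(f) = 1/(f + 80) = 1/(80 + f))
(√(4191 + V(w(4, -7), 140)) + U(105))/(-36382 - 16662) = (√(4191 + (-1/69*140 + (1/17)*(-8))) + 1/(80 + 105))/(-36382 - 16662) = (√(4191 + (-140/69 - 8/17)) + 1/185)/(-53044) = (√(4191 - 2932/1173) + 1/185)*(-1/53044) = (√(4913111/1173) + 1/185)*(-1/53044) = (√5763079203/1173 + 1/185)*(-1/53044) = (1/185 + √5763079203/1173)*(-1/53044) = -1/9813140 - √5763079203/62220612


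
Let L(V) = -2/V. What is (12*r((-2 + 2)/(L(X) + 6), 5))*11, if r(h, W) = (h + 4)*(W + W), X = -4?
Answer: 5280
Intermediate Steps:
r(h, W) = 2*W*(4 + h) (r(h, W) = (4 + h)*(2*W) = 2*W*(4 + h))
(12*r((-2 + 2)/(L(X) + 6), 5))*11 = (12*(2*5*(4 + (-2 + 2)/(-2/(-4) + 6))))*11 = (12*(2*5*(4 + 0/(-2*(-¼) + 6))))*11 = (12*(2*5*(4 + 0/(½ + 6))))*11 = (12*(2*5*(4 + 0/(13/2))))*11 = (12*(2*5*(4 + 0*(2/13))))*11 = (12*(2*5*(4 + 0)))*11 = (12*(2*5*4))*11 = (12*40)*11 = 480*11 = 5280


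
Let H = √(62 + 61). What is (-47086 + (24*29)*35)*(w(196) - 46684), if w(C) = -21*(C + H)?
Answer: 1154480800 + 477246*√123 ≈ 1.1598e+9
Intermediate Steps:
H = √123 ≈ 11.091
w(C) = -21*C - 21*√123 (w(C) = -21*(C + √123) = -21*C - 21*√123)
(-47086 + (24*29)*35)*(w(196) - 46684) = (-47086 + (24*29)*35)*((-21*196 - 21*√123) - 46684) = (-47086 + 696*35)*((-4116 - 21*√123) - 46684) = (-47086 + 24360)*(-50800 - 21*√123) = -22726*(-50800 - 21*√123) = 1154480800 + 477246*√123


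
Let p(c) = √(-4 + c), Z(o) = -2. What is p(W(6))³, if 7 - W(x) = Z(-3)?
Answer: 5*√5 ≈ 11.180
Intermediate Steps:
W(x) = 9 (W(x) = 7 - 1*(-2) = 7 + 2 = 9)
p(W(6))³ = (√(-4 + 9))³ = (√5)³ = 5*√5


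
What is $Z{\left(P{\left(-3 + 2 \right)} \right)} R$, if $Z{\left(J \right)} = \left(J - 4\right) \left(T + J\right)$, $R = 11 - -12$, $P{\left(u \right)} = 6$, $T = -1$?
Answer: $230$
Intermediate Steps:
$R = 23$ ($R = 11 + 12 = 23$)
$Z{\left(J \right)} = \left(-1 + J\right) \left(-4 + J\right)$ ($Z{\left(J \right)} = \left(J - 4\right) \left(-1 + J\right) = \left(-4 + J\right) \left(-1 + J\right) = \left(-1 + J\right) \left(-4 + J\right)$)
$Z{\left(P{\left(-3 + 2 \right)} \right)} R = \left(4 + 6^{2} - 30\right) 23 = \left(4 + 36 - 30\right) 23 = 10 \cdot 23 = 230$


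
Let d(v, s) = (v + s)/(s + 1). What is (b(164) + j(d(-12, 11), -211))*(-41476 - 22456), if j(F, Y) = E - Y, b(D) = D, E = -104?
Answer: -17325572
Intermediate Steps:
d(v, s) = (s + v)/(1 + s)
j(F, Y) = -104 - Y
(b(164) + j(d(-12, 11), -211))*(-41476 - 22456) = (164 + (-104 - 1*(-211)))*(-41476 - 22456) = (164 + (-104 + 211))*(-63932) = (164 + 107)*(-63932) = 271*(-63932) = -17325572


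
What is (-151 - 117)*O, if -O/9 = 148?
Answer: 356976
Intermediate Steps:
O = -1332 (O = -9*148 = -1332)
(-151 - 117)*O = (-151 - 117)*(-1332) = -268*(-1332) = 356976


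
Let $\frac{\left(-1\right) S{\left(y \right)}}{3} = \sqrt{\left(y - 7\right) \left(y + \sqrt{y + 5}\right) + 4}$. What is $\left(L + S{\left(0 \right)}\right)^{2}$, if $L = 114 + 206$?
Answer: $\left(320 - 3 \sqrt{4 - 7 \sqrt{5}}\right)^{2} \approx 1.023 \cdot 10^{5} - 6554.1 i$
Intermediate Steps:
$L = 320$
$S{\left(y \right)} = - 3 \sqrt{4 + \left(-7 + y\right) \left(y + \sqrt{5 + y}\right)}$ ($S{\left(y \right)} = - 3 \sqrt{\left(y - 7\right) \left(y + \sqrt{y + 5}\right) + 4} = - 3 \sqrt{\left(-7 + y\right) \left(y + \sqrt{5 + y}\right) + 4} = - 3 \sqrt{4 + \left(-7 + y\right) \left(y + \sqrt{5 + y}\right)}$)
$\left(L + S{\left(0 \right)}\right)^{2} = \left(320 - 3 \sqrt{4 + 0^{2} - 0 - 7 \sqrt{5 + 0} + 0 \sqrt{5 + 0}}\right)^{2} = \left(320 - 3 \sqrt{4 + 0 + 0 - 7 \sqrt{5} + 0 \sqrt{5}}\right)^{2} = \left(320 - 3 \sqrt{4 + 0 + 0 - 7 \sqrt{5} + 0}\right)^{2} = \left(320 - 3 \sqrt{4 - 7 \sqrt{5}}\right)^{2}$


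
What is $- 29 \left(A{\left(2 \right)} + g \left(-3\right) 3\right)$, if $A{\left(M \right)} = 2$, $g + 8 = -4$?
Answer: $-3190$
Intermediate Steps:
$g = -12$ ($g = -8 - 4 = -12$)
$- 29 \left(A{\left(2 \right)} + g \left(-3\right) 3\right) = - 29 \left(2 + \left(-12\right) \left(-3\right) 3\right) = - 29 \left(2 + 36 \cdot 3\right) = - 29 \left(2 + 108\right) = \left(-29\right) 110 = -3190$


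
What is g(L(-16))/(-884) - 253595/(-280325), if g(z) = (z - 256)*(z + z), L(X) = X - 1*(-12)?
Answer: -1380377/953105 ≈ -1.4483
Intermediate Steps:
L(X) = 12 + X (L(X) = X + 12 = 12 + X)
g(z) = 2*z*(-256 + z) (g(z) = (-256 + z)*(2*z) = 2*z*(-256 + z))
g(L(-16))/(-884) - 253595/(-280325) = (2*(12 - 16)*(-256 + (12 - 16)))/(-884) - 253595/(-280325) = (2*(-4)*(-256 - 4))*(-1/884) - 253595*(-1/280325) = (2*(-4)*(-260))*(-1/884) + 50719/56065 = 2080*(-1/884) + 50719/56065 = -40/17 + 50719/56065 = -1380377/953105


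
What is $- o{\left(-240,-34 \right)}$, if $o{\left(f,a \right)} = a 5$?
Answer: $170$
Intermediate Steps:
$o{\left(f,a \right)} = 5 a$
$- o{\left(-240,-34 \right)} = - 5 \left(-34\right) = \left(-1\right) \left(-170\right) = 170$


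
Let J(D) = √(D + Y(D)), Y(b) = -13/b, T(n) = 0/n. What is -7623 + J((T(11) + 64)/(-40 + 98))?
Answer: -7623 + 3*I*√63858/232 ≈ -7623.0 + 3.2677*I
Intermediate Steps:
T(n) = 0
J(D) = √(D - 13/D)
-7623 + J((T(11) + 64)/(-40 + 98)) = -7623 + √((0 + 64)/(-40 + 98) - 13*(-40 + 98)/(0 + 64)) = -7623 + √(64/58 - 13/(64/58)) = -7623 + √(64*(1/58) - 13/(64*(1/58))) = -7623 + √(32/29 - 13/32/29) = -7623 + √(32/29 - 13*29/32) = -7623 + √(32/29 - 377/32) = -7623 + √(-9909/928) = -7623 + 3*I*√63858/232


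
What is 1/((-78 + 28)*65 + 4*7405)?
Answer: 1/26370 ≈ 3.7922e-5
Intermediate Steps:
1/((-78 + 28)*65 + 4*7405) = 1/(-50*65 + 29620) = 1/(-3250 + 29620) = 1/26370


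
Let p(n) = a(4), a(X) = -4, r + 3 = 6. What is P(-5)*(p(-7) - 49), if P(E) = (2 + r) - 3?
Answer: -106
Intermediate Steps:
r = 3 (r = -3 + 6 = 3)
P(E) = 2 (P(E) = (2 + 3) - 3 = 5 - 3 = 2)
p(n) = -4
P(-5)*(p(-7) - 49) = 2*(-4 - 49) = 2*(-53) = -106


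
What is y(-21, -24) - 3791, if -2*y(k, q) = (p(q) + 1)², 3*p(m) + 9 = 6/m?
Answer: -1092433/288 ≈ -3793.2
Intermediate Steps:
p(m) = -3 + 2/m (p(m) = -3 + (6/m)/3 = -3 + 2/m)
y(k, q) = -(-2 + 2/q)²/2 (y(k, q) = -((-3 + 2/q) + 1)²/2 = -(-2 + 2/q)²/2)
y(-21, -24) - 3791 = -2*(-1 - 24)²/(-24)² - 3791 = -2*1/576*(-25)² - 3791 = -2*1/576*625 - 3791 = -625/288 - 3791 = -1092433/288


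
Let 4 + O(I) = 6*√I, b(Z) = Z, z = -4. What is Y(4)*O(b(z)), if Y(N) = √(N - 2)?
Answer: √2*(-4 + 12*I) ≈ -5.6569 + 16.971*I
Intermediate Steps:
Y(N) = √(-2 + N)
O(I) = -4 + 6*√I
Y(4)*O(b(z)) = √(-2 + 4)*(-4 + 6*√(-4)) = √2*(-4 + 6*(2*I)) = √2*(-4 + 12*I)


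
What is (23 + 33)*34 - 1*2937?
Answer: -1033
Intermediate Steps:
(23 + 33)*34 - 1*2937 = 56*34 - 2937 = 1904 - 2937 = -1033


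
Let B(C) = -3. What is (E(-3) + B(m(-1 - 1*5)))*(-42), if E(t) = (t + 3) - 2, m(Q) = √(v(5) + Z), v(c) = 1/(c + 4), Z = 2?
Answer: 210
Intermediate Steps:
v(c) = 1/(4 + c)
m(Q) = √19/3 (m(Q) = √(1/(4 + 5) + 2) = √(1/9 + 2) = √(⅑ + 2) = √(19/9) = √19/3)
E(t) = 1 + t (E(t) = (3 + t) - 2 = 1 + t)
(E(-3) + B(m(-1 - 1*5)))*(-42) = ((1 - 3) - 3)*(-42) = (-2 - 3)*(-42) = -5*(-42) = 210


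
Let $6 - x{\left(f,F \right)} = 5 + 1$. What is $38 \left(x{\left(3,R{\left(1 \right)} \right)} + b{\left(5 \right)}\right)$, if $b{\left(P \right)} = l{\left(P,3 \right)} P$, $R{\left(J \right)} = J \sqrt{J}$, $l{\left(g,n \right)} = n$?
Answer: $570$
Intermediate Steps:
$R{\left(J \right)} = J^{\frac{3}{2}}$
$x{\left(f,F \right)} = 0$ ($x{\left(f,F \right)} = 6 - \left(5 + 1\right) = 6 - 6 = 0$)
$b{\left(P \right)} = 3 P$
$38 \left(x{\left(3,R{\left(1 \right)} \right)} + b{\left(5 \right)}\right) = 38 \left(0 + 3 \cdot 5\right) = 38 \left(0 + 15\right) = 38 \cdot 15 = 570$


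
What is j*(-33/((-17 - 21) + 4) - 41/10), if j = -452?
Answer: 120232/85 ≈ 1414.5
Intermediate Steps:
j*(-33/((-17 - 21) + 4) - 41/10) = -452*(-33/((-17 - 21) + 4) - 41/10) = -452*(-33/(-38 + 4) - 41*⅒) = -452*(-33/(-34) - 41/10) = -452*(-33*(-1/34) - 41/10) = -452*(33/34 - 41/10) = -452*(-266/85) = 120232/85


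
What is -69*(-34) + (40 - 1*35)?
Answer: 2351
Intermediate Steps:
-69*(-34) + (40 - 1*35) = 2346 + (40 - 35) = 2346 + 5 = 2351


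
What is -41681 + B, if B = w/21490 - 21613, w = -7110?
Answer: -136019517/2149 ≈ -63294.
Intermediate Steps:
B = -46447048/2149 (B = -7110/21490 - 21613 = -7110*1/21490 - 21613 = -711/2149 - 21613 = -46447048/2149 ≈ -21613.)
-41681 + B = -41681 - 46447048/2149 = -136019517/2149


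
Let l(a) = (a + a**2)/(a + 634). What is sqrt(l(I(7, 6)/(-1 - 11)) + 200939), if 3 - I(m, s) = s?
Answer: sqrt(5173270214649)/5074 ≈ 448.26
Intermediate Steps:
I(m, s) = 3 - s
l(a) = (a + a**2)/(634 + a)
sqrt(l(I(7, 6)/(-1 - 11)) + 200939) = sqrt(((3 - 1*6)/(-1 - 11))*(1 + (3 - 1*6)/(-1 - 11))/(634 + (3 - 1*6)/(-1 - 11)) + 200939) = sqrt(((3 - 6)/(-12))*(1 + (3 - 6)/(-12))/(634 + (3 - 6)/(-12)) + 200939) = sqrt((-3*(-1/12))*(1 - 3*(-1/12))/(634 - 3*(-1/12)) + 200939) = sqrt((1 + 1/4)/(4*(634 + 1/4)) + 200939) = sqrt((1/4)*(5/4)/(2537/4) + 200939) = sqrt((1/4)*(4/2537)*(5/4) + 200939) = sqrt(5/10148 + 200939) = sqrt(2039128977/10148) = sqrt(5173270214649)/5074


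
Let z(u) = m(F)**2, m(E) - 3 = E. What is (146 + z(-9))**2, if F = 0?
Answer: 24025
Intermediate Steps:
m(E) = 3 + E
z(u) = 9 (z(u) = (3 + 0)**2 = 3**2 = 9)
(146 + z(-9))**2 = (146 + 9)**2 = 155**2 = 24025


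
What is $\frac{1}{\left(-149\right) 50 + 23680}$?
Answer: $\frac{1}{16230} \approx 6.1614 \cdot 10^{-5}$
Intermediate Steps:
$\frac{1}{\left(-149\right) 50 + 23680} = \frac{1}{-7450 + 23680} = \frac{1}{16230}$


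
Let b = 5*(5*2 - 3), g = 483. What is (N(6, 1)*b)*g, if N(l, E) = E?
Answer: 16905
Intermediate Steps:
b = 35 (b = 5*(10 - 3) = 5*7 = 35)
(N(6, 1)*b)*g = (1*35)*483 = 35*483 = 16905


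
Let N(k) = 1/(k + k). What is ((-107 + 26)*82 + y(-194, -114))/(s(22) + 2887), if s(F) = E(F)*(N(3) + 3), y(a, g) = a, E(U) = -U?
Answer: -5127/2113 ≈ -2.4264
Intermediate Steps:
N(k) = 1/(2*k)
s(F) = -19*F/6 (s(F) = (-F)*((½)/3 + 3) = (-F)*((½)*(⅓) + 3) = (-F)*(⅙ + 3) = -F*(19/6) = -19*F/6)
((-107 + 26)*82 + y(-194, -114))/(s(22) + 2887) = ((-107 + 26)*82 - 194)/(-19/6*22 + 2887) = (-81*82 - 194)/(-209/3 + 2887) = (-6642 - 194)/(8452/3) = -6836*3/8452 = -5127/2113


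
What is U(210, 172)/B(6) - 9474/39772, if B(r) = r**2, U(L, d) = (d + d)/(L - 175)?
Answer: 218041/6264090 ≈ 0.034808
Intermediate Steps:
U(L, d) = 2*d/(-175 + L) (U(L, d) = (2*d)/(-175 + L) = 2*d/(-175 + L))
U(210, 172)/B(6) - 9474/39772 = (2*172/(-175 + 210))/(6**2) - 9474/39772 = (2*172/35)/36 - 9474*1/39772 = (2*172*(1/35))*(1/36) - 4737/19886 = (344/35)*(1/36) - 4737/19886 = 86/315 - 4737/19886 = 218041/6264090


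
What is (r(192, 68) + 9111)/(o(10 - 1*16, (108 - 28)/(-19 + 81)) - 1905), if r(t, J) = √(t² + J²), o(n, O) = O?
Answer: -282441/59015 - 124*√2593/59015 ≈ -4.8929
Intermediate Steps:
r(t, J) = √(J² + t²)
(r(192, 68) + 9111)/(o(10 - 1*16, (108 - 28)/(-19 + 81)) - 1905) = (√(68² + 192²) + 9111)/((108 - 28)/(-19 + 81) - 1905) = (√(4624 + 36864) + 9111)/(80/62 - 1905) = (√41488 + 9111)/(80*(1/62) - 1905) = (4*√2593 + 9111)/(40/31 - 1905) = (9111 + 4*√2593)/(-59015/31) = (9111 + 4*√2593)*(-31/59015) = -282441/59015 - 124*√2593/59015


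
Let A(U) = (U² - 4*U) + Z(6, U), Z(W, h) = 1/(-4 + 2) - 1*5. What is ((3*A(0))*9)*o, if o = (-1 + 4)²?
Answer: -2673/2 ≈ -1336.5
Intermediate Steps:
o = 9 (o = 3² = 9)
Z(W, h) = -11/2 (Z(W, h) = 1/(-2) - 5 = -½ - 5 = -11/2)
A(U) = -11/2 + U² - 4*U (A(U) = (U² - 4*U) - 11/2 = -11/2 + U² - 4*U)
((3*A(0))*9)*o = ((3*(-11/2 + 0² - 4*0))*9)*9 = ((3*(-11/2 + 0 + 0))*9)*9 = ((3*(-11/2))*9)*9 = -33/2*9*9 = -297/2*9 = -2673/2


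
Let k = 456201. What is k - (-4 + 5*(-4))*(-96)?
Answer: 453897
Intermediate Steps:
k - (-4 + 5*(-4))*(-96) = 456201 - (-4 + 5*(-4))*(-96) = 456201 - (-4 - 20)*(-96) = 456201 - (-24)*(-96) = 456201 - 1*2304 = 456201 - 2304 = 453897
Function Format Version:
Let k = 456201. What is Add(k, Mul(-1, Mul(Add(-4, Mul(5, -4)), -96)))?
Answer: 453897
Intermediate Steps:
Add(k, Mul(-1, Mul(Add(-4, Mul(5, -4)), -96))) = Add(456201, Mul(-1, Mul(Add(-4, Mul(5, -4)), -96))) = Add(456201, Mul(-1, Mul(Add(-4, -20), -96))) = Add(456201, Mul(-1, Mul(-24, -96))) = Add(456201, Mul(-1, 2304)) = Add(456201, -2304) = 453897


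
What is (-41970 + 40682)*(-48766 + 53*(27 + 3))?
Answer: 60762688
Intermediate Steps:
(-41970 + 40682)*(-48766 + 53*(27 + 3)) = -1288*(-48766 + 53*30) = -1288*(-48766 + 1590) = -1288*(-47176) = 60762688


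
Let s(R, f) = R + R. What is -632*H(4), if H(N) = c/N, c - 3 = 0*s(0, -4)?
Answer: -474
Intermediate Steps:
s(R, f) = 2*R
c = 3 (c = 3 + 0*(2*0) = 3 + 0*0 = 3 + 0 = 3)
H(N) = 3/N
-632*H(4) = -1896/4 = -632*¾ = -474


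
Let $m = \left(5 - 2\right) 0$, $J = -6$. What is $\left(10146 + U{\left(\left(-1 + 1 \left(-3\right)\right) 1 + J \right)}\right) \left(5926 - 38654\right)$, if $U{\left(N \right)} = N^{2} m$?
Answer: $-332058288$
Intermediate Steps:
$m = 0$ ($m = 3 \cdot 0 = 0$)
$U{\left(N \right)} = 0$ ($U{\left(N \right)} = N^{2} \cdot 0 = 0$)
$\left(10146 + U{\left(\left(-1 + 1 \left(-3\right)\right) 1 + J \right)}\right) \left(5926 - 38654\right) = \left(10146 + 0\right) \left(5926 - 38654\right) = 10146 \left(-32728\right) = -332058288$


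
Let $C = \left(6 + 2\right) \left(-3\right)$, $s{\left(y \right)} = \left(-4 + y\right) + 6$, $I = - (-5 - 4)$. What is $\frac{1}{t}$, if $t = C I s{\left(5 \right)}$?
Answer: $- \frac{1}{1512} \approx -0.00066138$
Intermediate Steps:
$I = 9$ ($I = \left(-1\right) \left(-9\right) = 9$)
$s{\left(y \right)} = 2 + y$
$C = -24$ ($C = 8 \left(-3\right) = -24$)
$t = -1512$ ($t = \left(-24\right) 9 \left(2 + 5\right) = \left(-216\right) 7 = -1512$)
$\frac{1}{t} = \frac{1}{-1512} = - \frac{1}{1512}$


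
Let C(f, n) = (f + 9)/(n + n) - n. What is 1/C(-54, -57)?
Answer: 38/2181 ≈ 0.017423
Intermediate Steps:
C(f, n) = -n + (9 + f)/(2*n) (C(f, n) = (9 + f)/((2*n)) - n = (9 + f)*(1/(2*n)) - n = (9 + f)/(2*n) - n = -n + (9 + f)/(2*n))
1/C(-54, -57) = 1/((½)*(9 - 54 - 2*(-57)²)/(-57)) = 1/((½)*(-1/57)*(9 - 54 - 2*3249)) = 1/((½)*(-1/57)*(9 - 54 - 6498)) = 1/((½)*(-1/57)*(-6543)) = 1/(2181/38) = 38/2181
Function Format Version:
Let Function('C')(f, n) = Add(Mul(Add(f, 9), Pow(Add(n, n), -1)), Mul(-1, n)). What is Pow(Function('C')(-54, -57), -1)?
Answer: Rational(38, 2181) ≈ 0.017423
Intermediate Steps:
Function('C')(f, n) = Add(Mul(-1, n), Mul(Rational(1, 2), Pow(n, -1), Add(9, f))) (Function('C')(f, n) = Add(Mul(Add(9, f), Pow(Mul(2, n), -1)), Mul(-1, n)) = Add(Mul(Add(9, f), Mul(Rational(1, 2), Pow(n, -1))), Mul(-1, n)) = Add(Mul(Rational(1, 2), Pow(n, -1), Add(9, f)), Mul(-1, n)) = Add(Mul(-1, n), Mul(Rational(1, 2), Pow(n, -1), Add(9, f))))
Pow(Function('C')(-54, -57), -1) = Pow(Mul(Rational(1, 2), Pow(-57, -1), Add(9, -54, Mul(-2, Pow(-57, 2)))), -1) = Pow(Mul(Rational(1, 2), Rational(-1, 57), Add(9, -54, Mul(-2, 3249))), -1) = Pow(Mul(Rational(1, 2), Rational(-1, 57), Add(9, -54, -6498)), -1) = Pow(Mul(Rational(1, 2), Rational(-1, 57), -6543), -1) = Pow(Rational(2181, 38), -1) = Rational(38, 2181)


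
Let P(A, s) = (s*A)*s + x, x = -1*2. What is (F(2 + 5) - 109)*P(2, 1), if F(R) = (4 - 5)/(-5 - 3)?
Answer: 0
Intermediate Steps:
F(R) = ⅛ (F(R) = -1/(-8) = -1*(-⅛) = ⅛)
x = -2
P(A, s) = -2 + A*s² (P(A, s) = (s*A)*s - 2 = (A*s)*s - 2 = A*s² - 2 = -2 + A*s²)
(F(2 + 5) - 109)*P(2, 1) = (⅛ - 109)*(-2 + 2*1²) = -871*(-2 + 2*1)/8 = -871*(-2 + 2)/8 = -871/8*0 = 0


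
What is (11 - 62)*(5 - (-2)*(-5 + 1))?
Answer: 153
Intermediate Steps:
(11 - 62)*(5 - (-2)*(-5 + 1)) = -51*(5 - (-2)*(-4)) = -51*(5 - 1*8) = -51*(5 - 8) = -51*(-3) = 153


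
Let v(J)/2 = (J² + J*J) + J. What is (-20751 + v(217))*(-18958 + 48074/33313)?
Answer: -106116591531420/33313 ≈ -3.1854e+9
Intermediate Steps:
v(J) = 2*J + 4*J² (v(J) = 2*((J² + J*J) + J) = 2*((J² + J²) + J) = 2*(2*J² + J) = 2*(J + 2*J²) = 2*J + 4*J²)
(-20751 + v(217))*(-18958 + 48074/33313) = (-20751 + 2*217*(1 + 2*217))*(-18958 + 48074/33313) = (-20751 + 2*217*(1 + 434))*(-18958 + 48074*(1/33313)) = (-20751 + 2*217*435)*(-18958 + 48074/33313) = (-20751 + 188790)*(-631499780/33313) = 168039*(-631499780/33313) = -106116591531420/33313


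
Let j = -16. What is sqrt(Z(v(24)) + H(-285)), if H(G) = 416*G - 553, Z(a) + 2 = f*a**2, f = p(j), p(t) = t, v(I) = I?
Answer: 21*I*sqrt(291) ≈ 358.23*I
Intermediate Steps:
f = -16
Z(a) = -2 - 16*a**2
H(G) = -553 + 416*G
sqrt(Z(v(24)) + H(-285)) = sqrt((-2 - 16*24**2) + (-553 + 416*(-285))) = sqrt((-2 - 16*576) + (-553 - 118560)) = sqrt((-2 - 9216) - 119113) = sqrt(-9218 - 119113) = sqrt(-128331) = 21*I*sqrt(291)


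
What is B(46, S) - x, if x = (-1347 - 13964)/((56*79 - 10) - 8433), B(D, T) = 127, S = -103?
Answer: 495102/4019 ≈ 123.19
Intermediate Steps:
x = 15311/4019 (x = -15311/((4424 - 10) - 8433) = -15311/(4414 - 8433) = -15311/(-4019) = -15311*(-1/4019) = 15311/4019 ≈ 3.8097)
B(46, S) - x = 127 - 1*15311/4019 = 127 - 15311/4019 = 495102/4019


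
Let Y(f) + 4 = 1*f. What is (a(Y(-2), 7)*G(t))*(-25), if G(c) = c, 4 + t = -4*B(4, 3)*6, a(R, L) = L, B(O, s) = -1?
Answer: -3500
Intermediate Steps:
Y(f) = -4 + f (Y(f) = -4 + 1*f = -4 + f)
t = 20 (t = -4 - 4*(-1)*6 = -4 + 4*6 = -4 + 24 = 20)
(a(Y(-2), 7)*G(t))*(-25) = (7*20)*(-25) = 140*(-25) = -3500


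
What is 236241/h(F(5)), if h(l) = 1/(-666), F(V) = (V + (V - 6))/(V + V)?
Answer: -157336506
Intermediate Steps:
F(V) = (-6 + 2*V)/(2*V) (F(V) = (V + (-6 + V))/((2*V)) = (-6 + 2*V)*(1/(2*V)) = (-6 + 2*V)/(2*V))
h(l) = -1/666
236241/h(F(5)) = 236241/(-1/666) = 236241*(-666) = -157336506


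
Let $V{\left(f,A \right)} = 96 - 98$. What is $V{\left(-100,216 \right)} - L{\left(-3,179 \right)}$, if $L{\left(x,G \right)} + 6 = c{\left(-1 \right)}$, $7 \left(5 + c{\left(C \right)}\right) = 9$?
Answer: $\frac{54}{7} \approx 7.7143$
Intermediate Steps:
$c{\left(C \right)} = - \frac{26}{7}$ ($c{\left(C \right)} = -5 + \frac{1}{7} \cdot 9 = -5 + \frac{9}{7} = - \frac{26}{7}$)
$L{\left(x,G \right)} = - \frac{68}{7}$ ($L{\left(x,G \right)} = -6 - \frac{26}{7} = - \frac{68}{7}$)
$V{\left(f,A \right)} = -2$ ($V{\left(f,A \right)} = 96 - 98 = -2$)
$V{\left(-100,216 \right)} - L{\left(-3,179 \right)} = -2 - - \frac{68}{7} = -2 + \frac{68}{7} = \frac{54}{7}$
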